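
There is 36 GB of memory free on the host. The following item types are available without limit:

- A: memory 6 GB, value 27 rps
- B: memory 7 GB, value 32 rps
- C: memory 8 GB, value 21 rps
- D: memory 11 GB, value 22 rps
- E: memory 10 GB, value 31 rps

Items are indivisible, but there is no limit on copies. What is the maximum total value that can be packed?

162 rps

Best value-per-unit is B at 32/7; filling with it alone gives 5×32 = 160.
Optimal mix: 6×A → memory 36, value 162.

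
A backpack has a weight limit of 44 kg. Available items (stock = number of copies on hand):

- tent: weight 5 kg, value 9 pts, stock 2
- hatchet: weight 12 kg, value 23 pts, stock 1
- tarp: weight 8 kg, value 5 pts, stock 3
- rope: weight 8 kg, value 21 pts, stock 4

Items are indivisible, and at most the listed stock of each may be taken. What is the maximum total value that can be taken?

Best selections within weight 44 and stock limits:
- 1×hatchet + 4×rope: weight 44, value 107
- 2×tent + 4×rope: weight 42, value 102
- 1×tent + 1×hatchet + 3×rope: weight 41, value 95
- 1×tent + 4×rope: weight 37, value 93
Best: 107 pts.

107 pts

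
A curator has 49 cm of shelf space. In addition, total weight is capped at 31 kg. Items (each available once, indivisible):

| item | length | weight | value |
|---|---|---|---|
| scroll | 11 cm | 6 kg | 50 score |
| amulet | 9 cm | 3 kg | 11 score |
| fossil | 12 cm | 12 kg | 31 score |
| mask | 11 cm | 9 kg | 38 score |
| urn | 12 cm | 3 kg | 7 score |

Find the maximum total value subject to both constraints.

Feasible sets respecting both limits:
- scroll+amulet+fossil+mask: length 43, weight 30, value 130
- scroll+fossil+mask+urn: length 46, weight 30, value 126
- scroll+fossil+mask: length 34, weight 27, value 119
- scroll+amulet+mask+urn: length 43, weight 21, value 106
Best: 130 score.

130 score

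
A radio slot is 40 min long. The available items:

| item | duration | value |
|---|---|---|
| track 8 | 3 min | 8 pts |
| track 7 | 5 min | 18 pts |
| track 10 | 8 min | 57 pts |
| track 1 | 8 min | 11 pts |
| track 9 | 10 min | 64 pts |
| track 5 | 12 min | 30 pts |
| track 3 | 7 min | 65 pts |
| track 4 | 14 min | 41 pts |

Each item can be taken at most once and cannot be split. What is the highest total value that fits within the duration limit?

Check high-value combinations within 40 min:
- track 10+track 9+track 3+track 4: duration 8+10+7+14=39, value 57+64+65+41=227
- track 8+track 10+track 9+track 5+track 3: duration 3+8+10+12+7=40, value 8+57+64+30+65=224
- track 10+track 9+track 5+track 3: duration 8+10+12+7=37, value 57+64+30+65=216
- track 7+track 10+track 1+track 9+track 3: duration 5+8+8+10+7=38, value 18+57+11+64+65=215
- track 8+track 7+track 10+track 9+track 3: duration 3+5+8+10+7=33, value 8+18+57+64+65=212
Best: 227 pts.

227 pts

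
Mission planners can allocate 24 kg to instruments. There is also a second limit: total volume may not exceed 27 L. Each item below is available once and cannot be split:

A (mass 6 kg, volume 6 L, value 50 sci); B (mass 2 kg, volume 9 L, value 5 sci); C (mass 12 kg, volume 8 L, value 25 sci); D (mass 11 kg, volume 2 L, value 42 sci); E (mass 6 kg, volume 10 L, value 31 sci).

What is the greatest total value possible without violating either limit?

Feasible sets respecting both limits:
- A+D+E: mass 23, volume 18, value 123
- A+C+E: mass 24, volume 24, value 106
- A+B+D: mass 19, volume 17, value 97
Best: 123 sci.

123 sci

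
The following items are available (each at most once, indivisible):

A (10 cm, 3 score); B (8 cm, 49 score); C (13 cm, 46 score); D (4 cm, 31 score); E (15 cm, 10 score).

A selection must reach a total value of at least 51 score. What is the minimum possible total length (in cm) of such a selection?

Subsets with value ≥ 51, sorted by total length:
- B+D: length 12, value 80
- C+D: length 17, value 77
- A+B: length 18, value 52
- B+C: length 21, value 95
Minimum length: 12 cm.

12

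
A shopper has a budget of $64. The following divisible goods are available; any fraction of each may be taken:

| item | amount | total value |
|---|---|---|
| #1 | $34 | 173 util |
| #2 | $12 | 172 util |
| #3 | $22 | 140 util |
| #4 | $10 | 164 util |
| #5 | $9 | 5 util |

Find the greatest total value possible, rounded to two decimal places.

Take in order of value per unit:
- #4 (164/10 per unit): all 10 → value 164, running total 164.00
- #2 (172/12 per unit): all 12 → value 172, running total 336.00
- #3 (140/22 per unit): all 22 → value 140, running total 476.00
- #1 (173/34 per unit): 20 of 34 → value 20×173/34 = 101.7647, running total 577.76
Total 577.76.

577.76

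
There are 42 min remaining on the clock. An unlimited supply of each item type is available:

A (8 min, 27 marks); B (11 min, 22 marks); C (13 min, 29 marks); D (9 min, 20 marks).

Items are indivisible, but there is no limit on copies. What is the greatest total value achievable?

Best value-per-unit is A at 27/8, and filling with it alone uses time 5×8=40. No mix of the others beats 5×27 = 135.

135 marks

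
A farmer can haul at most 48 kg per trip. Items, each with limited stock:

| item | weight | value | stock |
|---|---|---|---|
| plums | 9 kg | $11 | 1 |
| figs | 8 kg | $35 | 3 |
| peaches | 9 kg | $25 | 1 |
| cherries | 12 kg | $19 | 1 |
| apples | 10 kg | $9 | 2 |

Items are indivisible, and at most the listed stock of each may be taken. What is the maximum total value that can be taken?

$149

Best selections within weight 48 and stock limits:
- 3×figs + 1×peaches + 1×cherries: weight 45, value 149
- 1×plums + 3×figs + 1×peaches: weight 42, value 141
- 3×figs + 1×peaches + 1×apples: weight 43, value 139
- 1×plums + 3×figs + 1×cherries: weight 45, value 135
Best: $149.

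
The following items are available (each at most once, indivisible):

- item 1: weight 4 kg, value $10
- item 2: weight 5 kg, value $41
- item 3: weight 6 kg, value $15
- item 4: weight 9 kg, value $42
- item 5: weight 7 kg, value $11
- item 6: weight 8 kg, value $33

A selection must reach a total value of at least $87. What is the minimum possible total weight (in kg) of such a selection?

18

Subsets with value ≥ 87, sorted by total weight:
- item 1+item 2+item 4: weight 18, value 93
- item 2+item 3+item 6: weight 19, value 89
- item 2+item 3+item 4: weight 20, value 98
- item 2+item 4+item 5: weight 21, value 94
Minimum weight: 18 kg.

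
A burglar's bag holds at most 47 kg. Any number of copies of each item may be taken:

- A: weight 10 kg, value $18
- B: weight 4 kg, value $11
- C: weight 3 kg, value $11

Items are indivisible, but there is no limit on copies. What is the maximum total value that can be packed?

$165

Best value-per-unit is C at 11/3; filling with it alone gives 15×11 = 165.
Optimal mix: 2×B + 13×C → weight 47, value 165.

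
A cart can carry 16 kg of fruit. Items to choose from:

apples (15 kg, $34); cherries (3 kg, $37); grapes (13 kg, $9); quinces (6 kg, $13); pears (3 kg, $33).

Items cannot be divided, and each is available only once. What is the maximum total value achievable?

This is a 0/1 knapsack; check combinations near the capacity.
- cherries+quinces+pears: weight 3+6+3=12, value 37+13+33=83
- cherries+pears: weight 3+3=6, value 37+33=70
- cherries+quinces: weight 3+6=9, value 37+13=50
- quinces+pears: weight 6+3=9, value 13+33=46
- cherries+grapes: weight 3+13=16, value 37+9=46
Best: $83.

$83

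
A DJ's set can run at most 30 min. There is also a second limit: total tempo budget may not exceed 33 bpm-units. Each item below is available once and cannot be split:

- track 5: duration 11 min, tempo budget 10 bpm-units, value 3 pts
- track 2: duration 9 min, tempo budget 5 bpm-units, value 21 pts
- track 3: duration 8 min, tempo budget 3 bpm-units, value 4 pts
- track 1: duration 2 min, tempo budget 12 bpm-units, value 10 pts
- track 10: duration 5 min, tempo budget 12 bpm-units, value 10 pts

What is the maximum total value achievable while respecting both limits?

Feasible sets respecting both limits:
- track 2+track 3+track 1+track 10: duration 24, tempo budget 32, value 45
- track 2+track 1+track 10: duration 16, tempo budget 29, value 41
- track 5+track 2+track 3+track 1: duration 30, tempo budget 30, value 38
Best: 45 pts.

45 pts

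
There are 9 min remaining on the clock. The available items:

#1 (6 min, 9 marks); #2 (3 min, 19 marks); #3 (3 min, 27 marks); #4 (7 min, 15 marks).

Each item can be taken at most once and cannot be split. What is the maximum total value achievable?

Check high-value combinations within 9 min:
- #2+#3: time 3+3=6, value 19+27=46
- #1+#3: time 6+3=9, value 9+27=36
- #1+#2: time 6+3=9, value 9+19=28
- #3: time 3, value 27
- #2: time 3, value 19
Best: 46 marks.

46 marks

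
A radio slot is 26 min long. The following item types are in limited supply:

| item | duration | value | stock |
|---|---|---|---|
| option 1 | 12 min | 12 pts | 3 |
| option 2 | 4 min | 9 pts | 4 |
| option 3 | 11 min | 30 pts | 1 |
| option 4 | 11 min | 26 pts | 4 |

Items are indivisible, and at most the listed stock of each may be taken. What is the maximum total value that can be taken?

65 pts

Top feasible selections:
- 1×option 2 + 1×option 3 + 1×option 4: duration 26, value 65
- 1×option 2 + 2×option 4: duration 26, value 61
Best: 65 pts.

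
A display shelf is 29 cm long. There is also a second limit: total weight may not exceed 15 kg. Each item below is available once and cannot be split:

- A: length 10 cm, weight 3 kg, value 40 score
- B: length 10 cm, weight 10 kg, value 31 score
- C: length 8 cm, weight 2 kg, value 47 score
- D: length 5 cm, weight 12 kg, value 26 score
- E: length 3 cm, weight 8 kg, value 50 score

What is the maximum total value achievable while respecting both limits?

Feasible sets respecting both limits:
- A+C+E: length 21, weight 13, value 137
- A+B+C: length 28, weight 15, value 118
- C+E: length 11, weight 10, value 97
- A+E: length 13, weight 11, value 90
Best: 137 score.

137 score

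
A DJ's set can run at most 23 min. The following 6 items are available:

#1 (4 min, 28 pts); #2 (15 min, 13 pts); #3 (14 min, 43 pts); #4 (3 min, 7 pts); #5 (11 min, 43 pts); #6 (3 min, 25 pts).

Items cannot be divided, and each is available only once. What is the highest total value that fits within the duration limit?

103 pts

This is a 0/1 knapsack; check combinations near the capacity.
- #1+#4+#5+#6: duration 4+3+11+3=21, value 28+7+43+25=103
- #1+#5+#6: duration 4+11+3=18, value 28+43+25=96
- #1+#3+#6: duration 4+14+3=21, value 28+43+25=96
- #1+#4+#5: duration 4+3+11=18, value 28+7+43=78
Best: 103 pts.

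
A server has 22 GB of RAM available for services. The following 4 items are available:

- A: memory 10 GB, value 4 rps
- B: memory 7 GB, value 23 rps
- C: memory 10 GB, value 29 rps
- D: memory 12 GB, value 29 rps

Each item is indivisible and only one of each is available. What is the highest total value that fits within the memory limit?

Check high-value combinations within 22 GB:
- C+D: memory 10+12=22, value 29+29=58
- B+C: memory 7+10=17, value 23+29=52
- B+D: memory 7+12=19, value 23+29=52
Best: 58 rps.

58 rps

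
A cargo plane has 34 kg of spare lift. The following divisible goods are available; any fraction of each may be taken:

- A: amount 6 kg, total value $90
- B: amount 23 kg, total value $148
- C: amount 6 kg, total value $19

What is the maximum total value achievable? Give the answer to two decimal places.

Take in order of value per unit:
- A (90/6 per unit): all 6 → value 90, running total 90.00
- B (148/23 per unit): all 23 → value 148, running total 238.00
- C (19/6 per unit): 5 of 6 → value 5×19/6 = 15.8333, running total 253.83
Total 253.83.

253.83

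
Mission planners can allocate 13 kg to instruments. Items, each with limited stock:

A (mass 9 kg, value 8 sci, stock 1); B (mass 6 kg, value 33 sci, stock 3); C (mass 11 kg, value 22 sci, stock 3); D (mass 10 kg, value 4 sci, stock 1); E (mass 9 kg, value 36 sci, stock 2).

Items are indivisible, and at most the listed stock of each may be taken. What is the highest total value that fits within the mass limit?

66 sci

Top feasible selections:
- 2×B: mass 12, value 66
- 1×E: mass 9, value 36
Best: 66 sci.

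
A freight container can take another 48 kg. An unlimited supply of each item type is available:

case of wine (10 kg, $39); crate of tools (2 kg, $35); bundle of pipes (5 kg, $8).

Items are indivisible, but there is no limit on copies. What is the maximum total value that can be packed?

Best value-per-unit is crate of tools at 35/2, and filling with it alone uses weight 24×2=48. No mix of the others beats 24×35 = 840.

$840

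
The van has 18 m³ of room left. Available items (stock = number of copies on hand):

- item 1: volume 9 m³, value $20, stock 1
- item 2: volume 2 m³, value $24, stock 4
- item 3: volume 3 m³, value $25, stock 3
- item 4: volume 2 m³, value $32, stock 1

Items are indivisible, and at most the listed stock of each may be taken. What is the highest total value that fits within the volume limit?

Best selections within volume 18 and stock limits:
- 3×item 2 + 3×item 3 + 1×item 4: volume 17, value 179
- 4×item 2 + 2×item 3 + 1×item 4: volume 16, value 178
Best: $179.

$179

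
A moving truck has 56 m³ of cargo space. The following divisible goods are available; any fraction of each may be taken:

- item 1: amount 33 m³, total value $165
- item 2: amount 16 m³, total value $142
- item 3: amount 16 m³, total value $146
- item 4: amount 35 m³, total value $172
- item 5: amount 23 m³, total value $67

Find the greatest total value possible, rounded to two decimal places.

Take in order of value per unit:
- item 3 (146/16 per unit): all 16 → value 146, running total 146.00
- item 2 (142/16 per unit): all 16 → value 142, running total 288.00
- item 1 (165/33 per unit): 24 of 33 → value 24×165/33 = 120.0000, running total 408.00
Total 408.00.

408.00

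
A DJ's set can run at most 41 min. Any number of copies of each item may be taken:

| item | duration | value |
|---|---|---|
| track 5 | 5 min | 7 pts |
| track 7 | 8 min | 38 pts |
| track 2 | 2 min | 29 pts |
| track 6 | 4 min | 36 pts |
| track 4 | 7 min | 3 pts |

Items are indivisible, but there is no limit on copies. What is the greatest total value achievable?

Best value-per-unit is track 2 at 29/2, and filling with it alone uses duration 20×2=40. No mix of the others beats 20×29 = 580.

580 pts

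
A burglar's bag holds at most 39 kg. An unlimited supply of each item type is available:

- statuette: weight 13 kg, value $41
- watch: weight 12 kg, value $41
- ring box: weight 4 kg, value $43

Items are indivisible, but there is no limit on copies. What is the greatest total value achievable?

$387

Best value-per-unit is ring box at 43/4, and filling with it alone uses weight 9×4=36. No mix of the others beats 9×43 = 387.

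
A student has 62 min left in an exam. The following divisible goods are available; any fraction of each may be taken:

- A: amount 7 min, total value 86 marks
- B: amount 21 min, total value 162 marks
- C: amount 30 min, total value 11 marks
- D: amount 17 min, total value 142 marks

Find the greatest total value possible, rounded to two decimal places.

396.23

Take in order of value per unit:
- A (86/7 per unit): all 7 → value 86, running total 86.00
- D (142/17 per unit): all 17 → value 142, running total 228.00
- B (162/21 per unit): all 21 → value 162, running total 390.00
- C (11/30 per unit): 17 of 30 → value 17×11/30 = 6.2333, running total 396.23
Total 396.23.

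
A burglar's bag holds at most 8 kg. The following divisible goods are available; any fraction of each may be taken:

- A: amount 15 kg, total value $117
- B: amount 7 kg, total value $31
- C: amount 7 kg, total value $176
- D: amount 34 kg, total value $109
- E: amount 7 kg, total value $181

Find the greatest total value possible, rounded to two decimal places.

206.14

Take in order of value per unit:
- E (181/7 per unit): all 7 → value 181, running total 181.00
- C (176/7 per unit): 1 of 7 → value 1×176/7 = 25.1429, running total 206.14
Total 206.14.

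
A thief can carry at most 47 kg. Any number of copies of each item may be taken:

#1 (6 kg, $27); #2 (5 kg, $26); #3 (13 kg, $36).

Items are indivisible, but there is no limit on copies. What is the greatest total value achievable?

Best value-per-unit is #2 at 26/5; filling with it alone gives 9×26 = 234.
Optimal mix: 2×#1 + 7×#2 → weight 47, value 236.

$236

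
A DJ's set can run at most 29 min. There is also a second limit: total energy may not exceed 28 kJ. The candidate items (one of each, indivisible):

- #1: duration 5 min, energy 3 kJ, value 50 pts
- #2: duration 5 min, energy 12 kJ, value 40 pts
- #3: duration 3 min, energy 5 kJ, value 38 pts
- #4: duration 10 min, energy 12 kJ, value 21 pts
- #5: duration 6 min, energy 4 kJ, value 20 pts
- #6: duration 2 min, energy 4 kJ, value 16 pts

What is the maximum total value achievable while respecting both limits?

Feasible sets respecting both limits:
- #1+#2+#3+#5+#6: duration 21, energy 28, value 164
- #1+#2+#3+#5: duration 19, energy 24, value 148
- #1+#3+#4+#5+#6: duration 26, energy 28, value 145
Best: 164 pts.

164 pts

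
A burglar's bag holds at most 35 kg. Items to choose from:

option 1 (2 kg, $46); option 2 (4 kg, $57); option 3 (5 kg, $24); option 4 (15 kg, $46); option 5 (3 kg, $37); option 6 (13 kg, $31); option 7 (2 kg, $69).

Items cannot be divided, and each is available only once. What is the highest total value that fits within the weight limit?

$279

This is a 0/1 knapsack; check combinations near the capacity.
- option 1+option 2+option 3+option 4+option 5+option 7: weight 2+4+5+15+3+2=31, value 46+57+24+46+37+69=279
- option 1+option 2+option 3+option 5+option 6+option 7: weight 2+4+5+3+13+2=29, value 46+57+24+37+31+69=264
- option 1+option 2+option 4+option 5+option 7: weight 2+4+15+3+2=26, value 46+57+46+37+69=255
- option 1+option 2+option 3+option 4+option 7: weight 2+4+5+15+2=28, value 46+57+24+46+69=242
- option 1+option 2+option 5+option 6+option 7: weight 2+4+3+13+2=24, value 46+57+37+31+69=240
Best: $279.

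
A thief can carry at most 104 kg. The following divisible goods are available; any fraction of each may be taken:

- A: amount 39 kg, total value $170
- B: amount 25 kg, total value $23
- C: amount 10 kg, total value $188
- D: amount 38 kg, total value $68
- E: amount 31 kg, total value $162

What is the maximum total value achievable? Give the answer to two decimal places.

Take in order of value per unit:
- C (188/10 per unit): all 10 → value 188, running total 188.00
- E (162/31 per unit): all 31 → value 162, running total 350.00
- A (170/39 per unit): all 39 → value 170, running total 520.00
- D (68/38 per unit): 24 of 38 → value 24×68/38 = 42.9474, running total 562.95
Total 562.95.

562.95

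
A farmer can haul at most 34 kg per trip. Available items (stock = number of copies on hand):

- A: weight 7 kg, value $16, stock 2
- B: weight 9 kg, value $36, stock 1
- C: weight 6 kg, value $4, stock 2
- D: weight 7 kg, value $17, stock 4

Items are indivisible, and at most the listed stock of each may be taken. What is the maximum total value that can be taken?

$87

Top feasible selections:
- 1×B + 3×D: weight 30, value 87
- 1×A + 1×B + 2×D: weight 30, value 86
Best: $87.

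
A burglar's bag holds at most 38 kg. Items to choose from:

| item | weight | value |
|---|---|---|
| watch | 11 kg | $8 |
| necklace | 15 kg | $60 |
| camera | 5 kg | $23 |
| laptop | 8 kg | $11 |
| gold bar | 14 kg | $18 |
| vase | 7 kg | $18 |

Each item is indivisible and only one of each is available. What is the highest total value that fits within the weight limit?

Check high-value combinations within 38 kg:
- necklace+camera+laptop+vase: weight 15+5+8+7=35, value 60+23+11+18=112
- watch+necklace+camera+vase: weight 11+15+5+7=38, value 8+60+23+18=109
- necklace+camera+vase: weight 15+5+7=27, value 60+23+18=101
- necklace+camera+gold bar: weight 15+5+14=34, value 60+23+18=101
Best: $112.

$112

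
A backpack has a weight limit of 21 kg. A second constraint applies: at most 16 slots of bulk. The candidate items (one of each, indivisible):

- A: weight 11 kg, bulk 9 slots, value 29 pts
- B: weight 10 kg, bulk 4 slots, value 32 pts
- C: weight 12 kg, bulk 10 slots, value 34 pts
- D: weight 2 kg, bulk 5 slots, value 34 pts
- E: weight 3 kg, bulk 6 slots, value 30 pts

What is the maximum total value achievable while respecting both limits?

Feasible sets respecting both limits:
- B+D+E: weight 15, bulk 15, value 96
- C+D: weight 14, bulk 15, value 68
- B+D: weight 12, bulk 9, value 66
Best: 96 pts.

96 pts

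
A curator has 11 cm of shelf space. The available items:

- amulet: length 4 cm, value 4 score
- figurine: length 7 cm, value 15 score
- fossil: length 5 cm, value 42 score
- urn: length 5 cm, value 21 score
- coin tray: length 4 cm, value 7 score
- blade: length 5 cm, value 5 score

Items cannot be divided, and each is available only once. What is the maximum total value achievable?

Check high-value combinations within 11 cm:
- fossil+urn: length 5+5=10, value 42+21=63
- fossil+coin tray: length 5+4=9, value 42+7=49
- fossil+blade: length 5+5=10, value 42+5=47
Best: 63 score.

63 score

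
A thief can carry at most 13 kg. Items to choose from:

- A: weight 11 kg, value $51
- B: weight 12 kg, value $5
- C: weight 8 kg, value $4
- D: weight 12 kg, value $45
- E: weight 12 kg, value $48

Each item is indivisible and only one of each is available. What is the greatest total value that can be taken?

Check high-value combinations within 13 kg:
- A: weight 11, value 51
- E: weight 12, value 48
- D: weight 12, value 45
Best: $51.

$51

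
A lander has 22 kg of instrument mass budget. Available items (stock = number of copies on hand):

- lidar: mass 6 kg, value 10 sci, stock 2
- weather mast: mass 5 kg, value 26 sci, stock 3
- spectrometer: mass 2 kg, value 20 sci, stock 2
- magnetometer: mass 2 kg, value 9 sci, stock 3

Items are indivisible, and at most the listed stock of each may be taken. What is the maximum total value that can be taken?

Top feasible selections:
- 3×weather mast + 2×spectrometer + 1×magnetometer: mass 21, value 127
- 2×weather mast + 2×spectrometer + 3×magnetometer: mass 20, value 119
Best: 127 sci.

127 sci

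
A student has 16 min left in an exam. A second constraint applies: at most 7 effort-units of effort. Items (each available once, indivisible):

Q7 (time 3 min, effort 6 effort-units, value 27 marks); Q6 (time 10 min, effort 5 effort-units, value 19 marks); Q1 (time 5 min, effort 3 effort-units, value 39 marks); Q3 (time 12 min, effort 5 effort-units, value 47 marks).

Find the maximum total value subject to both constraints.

Feasible sets respecting both limits:
- Q3: time 12, effort 5, value 47
- Q1: time 5, effort 3, value 39
- Q7: time 3, effort 6, value 27
- Q6: time 10, effort 5, value 19
Best: 47 marks.

47 marks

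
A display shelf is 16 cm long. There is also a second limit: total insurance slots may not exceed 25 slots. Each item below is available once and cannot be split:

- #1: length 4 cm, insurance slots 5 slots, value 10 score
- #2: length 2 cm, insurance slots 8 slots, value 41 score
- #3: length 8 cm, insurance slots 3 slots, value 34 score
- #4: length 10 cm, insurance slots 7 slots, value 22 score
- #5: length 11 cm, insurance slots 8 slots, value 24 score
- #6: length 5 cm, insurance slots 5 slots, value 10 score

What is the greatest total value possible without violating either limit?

Feasible sets respecting both limits:
- #1+#2+#3: length 14, insurance slots 16, value 85
- #2+#3+#6: length 15, insurance slots 16, value 85
- #2+#3: length 10, insurance slots 11, value 75
- #1+#2+#4: length 16, insurance slots 20, value 73
Best: 85 score.

85 score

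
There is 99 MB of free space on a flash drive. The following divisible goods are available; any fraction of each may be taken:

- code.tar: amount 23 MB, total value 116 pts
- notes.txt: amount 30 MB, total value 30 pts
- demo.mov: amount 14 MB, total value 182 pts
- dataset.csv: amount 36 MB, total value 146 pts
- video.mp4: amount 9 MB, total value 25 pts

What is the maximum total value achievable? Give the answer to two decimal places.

Take in order of value per unit:
- demo.mov (182/14 per unit): all 14 → value 182, running total 182.00
- code.tar (116/23 per unit): all 23 → value 116, running total 298.00
- dataset.csv (146/36 per unit): all 36 → value 146, running total 444.00
- video.mp4 (25/9 per unit): all 9 → value 25, running total 469.00
- notes.txt (30/30 per unit): 17 of 30 → value 17×30/30 = 17.0000, running total 486.00
Total 486.00.

486.00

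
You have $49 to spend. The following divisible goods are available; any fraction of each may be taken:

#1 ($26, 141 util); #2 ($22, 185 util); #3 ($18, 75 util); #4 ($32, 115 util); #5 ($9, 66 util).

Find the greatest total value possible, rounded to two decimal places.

348.62

Take in order of value per unit:
- #2 (185/22 per unit): all 22 → value 185, running total 185.00
- #5 (66/9 per unit): all 9 → value 66, running total 251.00
- #1 (141/26 per unit): 18 of 26 → value 18×141/26 = 97.6154, running total 348.62
Total 348.62.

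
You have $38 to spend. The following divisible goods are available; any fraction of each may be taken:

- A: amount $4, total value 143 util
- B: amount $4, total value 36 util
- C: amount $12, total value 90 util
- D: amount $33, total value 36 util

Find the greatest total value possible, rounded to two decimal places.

288.64

Take in order of value per unit:
- A (143/4 per unit): all 4 → value 143, running total 143.00
- B (36/4 per unit): all 4 → value 36, running total 179.00
- C (90/12 per unit): all 12 → value 90, running total 269.00
- D (36/33 per unit): 18 of 33 → value 18×36/33 = 19.6364, running total 288.64
Total 288.64.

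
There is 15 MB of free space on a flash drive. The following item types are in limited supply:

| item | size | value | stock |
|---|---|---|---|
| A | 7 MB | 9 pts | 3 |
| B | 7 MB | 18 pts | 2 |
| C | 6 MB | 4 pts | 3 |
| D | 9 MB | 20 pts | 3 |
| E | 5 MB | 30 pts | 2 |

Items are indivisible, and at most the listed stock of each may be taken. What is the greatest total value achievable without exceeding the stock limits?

60 pts

Best selections within size 15 and stock limits:
- 2×E: size 10, value 60
- 1×D + 1×E: size 14, value 50
- 1×B + 1×E: size 12, value 48
- 1×A + 1×E: size 12, value 39
Best: 60 pts.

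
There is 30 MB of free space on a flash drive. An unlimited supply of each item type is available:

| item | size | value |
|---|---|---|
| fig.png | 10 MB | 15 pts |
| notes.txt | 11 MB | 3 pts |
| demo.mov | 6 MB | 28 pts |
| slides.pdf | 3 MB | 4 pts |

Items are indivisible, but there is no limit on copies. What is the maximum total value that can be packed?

140 pts

Best value-per-unit is demo.mov at 28/6, and filling with it alone uses size 5×6=30. No mix of the others beats 5×28 = 140.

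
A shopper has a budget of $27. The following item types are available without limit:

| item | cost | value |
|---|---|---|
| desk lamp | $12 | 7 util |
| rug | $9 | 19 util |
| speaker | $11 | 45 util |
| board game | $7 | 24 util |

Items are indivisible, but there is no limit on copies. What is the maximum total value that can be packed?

Best value-per-unit is speaker at 45/11; filling with it alone gives 2×45 = 90.
Optimal mix: 1×speaker + 2×board game → cost 25, value 93.

93 util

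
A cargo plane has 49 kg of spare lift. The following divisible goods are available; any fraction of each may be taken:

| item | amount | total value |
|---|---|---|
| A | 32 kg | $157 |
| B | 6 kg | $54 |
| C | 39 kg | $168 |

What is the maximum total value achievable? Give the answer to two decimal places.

258.38

Take in order of value per unit:
- B (54/6 per unit): all 6 → value 54, running total 54.00
- A (157/32 per unit): all 32 → value 157, running total 211.00
- C (168/39 per unit): 11 of 39 → value 11×168/39 = 47.3846, running total 258.38
Total 258.38.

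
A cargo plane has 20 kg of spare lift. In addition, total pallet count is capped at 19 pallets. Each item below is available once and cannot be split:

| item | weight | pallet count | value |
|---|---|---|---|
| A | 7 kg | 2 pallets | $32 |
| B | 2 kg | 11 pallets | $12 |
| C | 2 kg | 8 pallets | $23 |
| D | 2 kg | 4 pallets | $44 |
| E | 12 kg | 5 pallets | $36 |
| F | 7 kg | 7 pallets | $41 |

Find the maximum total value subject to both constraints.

$117

Feasible sets respecting both limits:
- A+D+F: weight 16, pallet count 13, value 117
- C+D+F: weight 11, pallet count 19, value 108
- C+D+E: weight 16, pallet count 17, value 103
- A+C+D: weight 11, pallet count 14, value 99
Best: $117.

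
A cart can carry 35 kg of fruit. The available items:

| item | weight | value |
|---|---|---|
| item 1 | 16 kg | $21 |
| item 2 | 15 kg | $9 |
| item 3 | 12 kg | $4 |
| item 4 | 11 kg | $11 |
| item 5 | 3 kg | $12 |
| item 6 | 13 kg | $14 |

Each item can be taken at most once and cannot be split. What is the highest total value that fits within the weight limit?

$47

Check high-value combinations within 35 kg:
- item 1+item 5+item 6: weight 16+3+13=32, value 21+12+14=47
- item 1+item 4+item 5: weight 16+11+3=30, value 21+11+12=44
- item 1+item 2+item 5: weight 16+15+3=34, value 21+9+12=42
Best: $47.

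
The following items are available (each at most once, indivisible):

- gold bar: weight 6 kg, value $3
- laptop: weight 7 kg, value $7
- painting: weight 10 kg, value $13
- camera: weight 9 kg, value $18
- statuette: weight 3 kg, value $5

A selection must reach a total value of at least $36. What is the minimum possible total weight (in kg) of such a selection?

Subsets with value ≥ 36, sorted by total weight:
- painting+camera+statuette: weight 22, value 36
- laptop+painting+camera: weight 26, value 38
- gold bar+painting+camera+statuette: weight 28, value 39
Minimum weight: 22 kg.

22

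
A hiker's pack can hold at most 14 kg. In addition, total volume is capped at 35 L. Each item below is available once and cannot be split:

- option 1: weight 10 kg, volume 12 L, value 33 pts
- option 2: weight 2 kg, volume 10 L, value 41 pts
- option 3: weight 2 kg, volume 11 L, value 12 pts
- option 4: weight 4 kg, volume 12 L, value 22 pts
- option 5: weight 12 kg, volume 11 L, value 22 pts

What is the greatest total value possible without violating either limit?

Feasible sets respecting both limits:
- option 1+option 2+option 3: weight 14, volume 33, value 86
- option 2+option 3+option 4: weight 8, volume 33, value 75
- option 1+option 2: weight 12, volume 22, value 74
Best: 86 pts.

86 pts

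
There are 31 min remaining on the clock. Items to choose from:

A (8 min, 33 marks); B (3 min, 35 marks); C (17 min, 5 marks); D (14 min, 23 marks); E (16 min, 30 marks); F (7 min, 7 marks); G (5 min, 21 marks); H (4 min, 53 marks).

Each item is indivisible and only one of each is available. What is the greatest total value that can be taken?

Check high-value combinations within 31 min:
- A+B+E+H: time 8+3+16+4=31, value 33+35+30+53=151
- A+B+F+G+H: time 8+3+7+5+4=27, value 33+35+7+21+53=149
- A+B+D+H: time 8+3+14+4=29, value 33+35+23+53=144
- A+B+G+H: time 8+3+5+4=20, value 33+35+21+53=142
- B+E+G+H: time 3+16+5+4=28, value 35+30+21+53=139
Best: 151 marks.

151 marks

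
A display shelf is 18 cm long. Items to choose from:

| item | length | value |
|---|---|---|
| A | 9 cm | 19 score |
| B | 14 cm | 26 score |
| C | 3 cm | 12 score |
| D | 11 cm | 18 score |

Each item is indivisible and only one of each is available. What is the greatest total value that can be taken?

Check high-value combinations within 18 cm:
- B+C: length 14+3=17, value 26+12=38
- A+C: length 9+3=12, value 19+12=31
- C+D: length 3+11=14, value 12+18=30
Best: 38 score.

38 score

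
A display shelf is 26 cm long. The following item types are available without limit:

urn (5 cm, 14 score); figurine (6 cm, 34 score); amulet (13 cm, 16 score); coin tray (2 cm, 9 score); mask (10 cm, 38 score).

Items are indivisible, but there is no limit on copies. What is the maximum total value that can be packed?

Best value-per-unit is figurine at 34/6; filling with it alone gives 4×34 = 136.
Optimal mix: 4×figurine + 1×coin tray → length 26, value 145.

145 score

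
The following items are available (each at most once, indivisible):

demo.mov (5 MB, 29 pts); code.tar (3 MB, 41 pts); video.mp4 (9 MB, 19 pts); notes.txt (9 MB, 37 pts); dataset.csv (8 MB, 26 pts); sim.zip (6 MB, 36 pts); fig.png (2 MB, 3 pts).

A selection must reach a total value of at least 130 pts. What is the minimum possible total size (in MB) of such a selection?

22

Subsets with value ≥ 130, sorted by total size:
- demo.mov+code.tar+dataset.csv+sim.zip: size 22, value 132
- demo.mov+code.tar+notes.txt+sim.zip: size 23, value 143
- demo.mov+code.tar+dataset.csv+sim.zip+fig.png: size 24, value 135
- demo.mov+code.tar+notes.txt+sim.zip+fig.png: size 25, value 146
Minimum size: 22 MB.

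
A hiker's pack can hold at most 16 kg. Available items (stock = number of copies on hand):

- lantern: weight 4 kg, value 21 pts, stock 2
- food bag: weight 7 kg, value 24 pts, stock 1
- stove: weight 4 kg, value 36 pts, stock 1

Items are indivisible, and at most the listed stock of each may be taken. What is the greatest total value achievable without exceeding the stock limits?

81 pts

Best selections within weight 16 and stock limits:
- 1×lantern + 1×food bag + 1×stove: weight 15, value 81
- 2×lantern + 1×stove: weight 12, value 78
- 2×lantern + 1×food bag: weight 15, value 66
Best: 81 pts.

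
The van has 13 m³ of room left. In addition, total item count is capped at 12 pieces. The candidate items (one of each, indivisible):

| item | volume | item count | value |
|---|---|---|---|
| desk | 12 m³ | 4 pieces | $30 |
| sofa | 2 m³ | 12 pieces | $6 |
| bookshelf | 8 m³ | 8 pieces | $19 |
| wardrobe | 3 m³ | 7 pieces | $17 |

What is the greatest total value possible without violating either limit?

Feasible sets respecting both limits:
- desk: volume 12, item count 4, value 30
- bookshelf: volume 8, item count 8, value 19
- wardrobe: volume 3, item count 7, value 17
Best: $30.

$30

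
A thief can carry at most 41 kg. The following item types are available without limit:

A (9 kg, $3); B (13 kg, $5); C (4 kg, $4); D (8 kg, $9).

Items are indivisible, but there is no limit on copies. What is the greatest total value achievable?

Best value-per-unit is D at 9/8, and filling with it alone uses weight 5×8=40. No mix of the others beats 5×9 = 45.

$45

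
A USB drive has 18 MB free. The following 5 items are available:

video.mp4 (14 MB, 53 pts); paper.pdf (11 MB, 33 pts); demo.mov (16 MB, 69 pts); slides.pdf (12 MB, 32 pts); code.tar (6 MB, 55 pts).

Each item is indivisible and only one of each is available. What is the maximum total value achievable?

88 pts

Check high-value combinations within 18 MB:
- paper.pdf+code.tar: size 11+6=17, value 33+55=88
- slides.pdf+code.tar: size 12+6=18, value 32+55=87
- demo.mov: size 16, value 69
- code.tar: size 6, value 55
- video.mp4: size 14, value 53
Best: 88 pts.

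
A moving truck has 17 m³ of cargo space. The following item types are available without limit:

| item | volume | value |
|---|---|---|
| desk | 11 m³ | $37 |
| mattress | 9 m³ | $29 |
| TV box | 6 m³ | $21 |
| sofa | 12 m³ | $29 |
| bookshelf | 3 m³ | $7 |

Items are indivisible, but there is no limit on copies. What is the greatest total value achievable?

$58

Best value-per-unit is TV box at 21/6; filling with it alone gives 2×21 = 42.
Optimal mix: 1×desk + 1×TV box → volume 17, value 58.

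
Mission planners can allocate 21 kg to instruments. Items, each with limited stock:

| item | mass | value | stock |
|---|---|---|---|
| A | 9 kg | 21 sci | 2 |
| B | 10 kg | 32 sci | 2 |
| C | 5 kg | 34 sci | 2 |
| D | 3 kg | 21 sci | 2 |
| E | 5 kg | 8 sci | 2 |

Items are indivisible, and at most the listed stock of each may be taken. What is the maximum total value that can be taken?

118 sci

Best selections within mass 21 and stock limits:
- 2×C + 2×D + 1×E: mass 21, value 118
- 2×C + 2×D: mass 16, value 110
- 1×B + 1×C + 2×D: mass 21, value 108
Best: 118 sci.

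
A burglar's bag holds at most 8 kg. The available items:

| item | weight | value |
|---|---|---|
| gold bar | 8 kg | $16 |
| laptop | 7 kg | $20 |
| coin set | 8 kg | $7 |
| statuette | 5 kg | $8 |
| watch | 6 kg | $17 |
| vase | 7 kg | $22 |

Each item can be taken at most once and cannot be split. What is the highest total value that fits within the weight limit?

Check high-value combinations within 8 kg:
- vase: weight 7, value 22
- laptop: weight 7, value 20
- watch: weight 6, value 17
Best: $22.

$22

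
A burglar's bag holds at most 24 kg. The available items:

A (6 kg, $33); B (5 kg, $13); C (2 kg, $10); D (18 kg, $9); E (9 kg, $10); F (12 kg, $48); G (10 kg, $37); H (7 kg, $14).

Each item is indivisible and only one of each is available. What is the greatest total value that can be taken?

$95

Check high-value combinations within 24 kg:
- C+F+G: weight 2+12+10=24, value 10+48+37=95
- A+B+F: weight 6+5+12=23, value 33+13+48=94
- A+B+C+G: weight 6+5+2+10=23, value 33+13+10+37=93
- A+C+F: weight 6+2+12=20, value 33+10+48=91
- F+G: weight 12+10=22, value 48+37=85
Best: $95.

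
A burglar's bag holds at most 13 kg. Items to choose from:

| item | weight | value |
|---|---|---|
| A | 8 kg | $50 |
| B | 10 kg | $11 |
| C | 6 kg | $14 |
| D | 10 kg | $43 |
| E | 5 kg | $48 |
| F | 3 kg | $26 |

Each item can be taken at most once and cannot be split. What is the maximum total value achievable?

$98

Check high-value combinations within 13 kg:
- A+E: weight 8+5=13, value 50+48=98
- A+F: weight 8+3=11, value 50+26=76
- E+F: weight 5+3=8, value 48+26=74
- D+F: weight 10+3=13, value 43+26=69
Best: $98.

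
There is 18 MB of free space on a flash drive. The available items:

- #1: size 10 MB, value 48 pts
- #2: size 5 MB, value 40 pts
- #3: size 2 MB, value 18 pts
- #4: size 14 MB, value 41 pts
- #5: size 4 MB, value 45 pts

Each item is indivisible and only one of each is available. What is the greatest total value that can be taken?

Check high-value combinations within 18 MB:
- #1+#3+#5: size 10+2+4=16, value 48+18+45=111
- #1+#2+#3: size 10+5+2=17, value 48+40+18=106
- #2+#3+#5: size 5+2+4=11, value 40+18+45=103
- #1+#5: size 10+4=14, value 48+45=93
Best: 111 pts.

111 pts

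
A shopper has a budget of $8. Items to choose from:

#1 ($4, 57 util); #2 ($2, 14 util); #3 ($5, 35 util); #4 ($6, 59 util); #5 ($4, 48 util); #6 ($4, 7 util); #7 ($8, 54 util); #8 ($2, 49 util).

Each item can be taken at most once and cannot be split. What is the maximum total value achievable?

120 util

This is a 0/1 knapsack; check combinations near the capacity.
- #1+#2+#8: cost 4+2+2=8, value 57+14+49=120
- #2+#5+#8: cost 2+4+2=8, value 14+48+49=111
- #4+#8: cost 6+2=8, value 59+49=108
- #1+#8: cost 4+2=6, value 57+49=106
- #1+#5: cost 4+4=8, value 57+48=105
Best: 120 util.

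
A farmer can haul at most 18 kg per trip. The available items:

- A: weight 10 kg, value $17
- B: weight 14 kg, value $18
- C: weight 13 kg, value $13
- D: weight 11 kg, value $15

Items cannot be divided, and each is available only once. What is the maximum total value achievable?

Check high-value combinations within 18 kg:
- B: weight 14, value 18
- A: weight 10, value 17
- D: weight 11, value 15
- C: weight 13, value 13
Best: $18.

$18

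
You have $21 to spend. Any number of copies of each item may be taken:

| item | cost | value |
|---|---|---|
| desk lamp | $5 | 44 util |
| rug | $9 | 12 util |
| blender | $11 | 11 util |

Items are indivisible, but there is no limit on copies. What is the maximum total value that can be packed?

Best value-per-unit is desk lamp at 44/5, and filling with it alone uses cost 4×5=20. No mix of the others beats 4×44 = 176.

176 util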